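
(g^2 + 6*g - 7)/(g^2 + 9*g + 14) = (g - 1)/(g + 2)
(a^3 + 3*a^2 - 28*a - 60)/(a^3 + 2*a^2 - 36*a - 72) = (a - 5)/(a - 6)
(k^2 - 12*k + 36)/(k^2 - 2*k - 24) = (k - 6)/(k + 4)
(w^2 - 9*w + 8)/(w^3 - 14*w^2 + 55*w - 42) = (w - 8)/(w^2 - 13*w + 42)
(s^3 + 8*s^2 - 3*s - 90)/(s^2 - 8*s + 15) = (s^2 + 11*s + 30)/(s - 5)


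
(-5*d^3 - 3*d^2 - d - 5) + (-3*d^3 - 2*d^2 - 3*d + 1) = -8*d^3 - 5*d^2 - 4*d - 4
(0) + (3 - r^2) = 3 - r^2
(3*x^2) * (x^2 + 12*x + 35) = 3*x^4 + 36*x^3 + 105*x^2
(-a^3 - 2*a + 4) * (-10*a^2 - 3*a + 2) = 10*a^5 + 3*a^4 + 18*a^3 - 34*a^2 - 16*a + 8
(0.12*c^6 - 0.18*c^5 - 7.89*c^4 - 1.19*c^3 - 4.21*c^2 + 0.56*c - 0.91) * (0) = 0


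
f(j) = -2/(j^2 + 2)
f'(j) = 4*j/(j^2 + 2)^2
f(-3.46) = -0.14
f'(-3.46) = -0.07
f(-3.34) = -0.15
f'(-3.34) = -0.08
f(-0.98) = -0.68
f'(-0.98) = -0.45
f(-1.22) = -0.57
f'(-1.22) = -0.40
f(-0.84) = -0.74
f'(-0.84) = -0.46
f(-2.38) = -0.26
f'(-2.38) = -0.16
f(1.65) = -0.42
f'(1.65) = 0.30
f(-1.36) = -0.52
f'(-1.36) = -0.37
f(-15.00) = -0.00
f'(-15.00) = 0.00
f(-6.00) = -0.05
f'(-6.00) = -0.02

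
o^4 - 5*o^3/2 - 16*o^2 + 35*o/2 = o*(o - 5)*(o - 1)*(o + 7/2)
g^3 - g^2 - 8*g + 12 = (g - 2)^2*(g + 3)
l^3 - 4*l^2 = l^2*(l - 4)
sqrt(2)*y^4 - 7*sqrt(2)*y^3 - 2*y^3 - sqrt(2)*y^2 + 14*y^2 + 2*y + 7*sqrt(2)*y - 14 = (y - 7)*(y - 1)*(y - sqrt(2))*(sqrt(2)*y + sqrt(2))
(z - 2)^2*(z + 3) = z^3 - z^2 - 8*z + 12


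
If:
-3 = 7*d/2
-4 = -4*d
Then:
No Solution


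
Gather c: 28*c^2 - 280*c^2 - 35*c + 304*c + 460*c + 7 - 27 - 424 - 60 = -252*c^2 + 729*c - 504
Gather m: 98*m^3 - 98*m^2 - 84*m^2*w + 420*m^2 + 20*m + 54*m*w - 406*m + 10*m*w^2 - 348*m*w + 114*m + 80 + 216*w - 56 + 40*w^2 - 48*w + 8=98*m^3 + m^2*(322 - 84*w) + m*(10*w^2 - 294*w - 272) + 40*w^2 + 168*w + 32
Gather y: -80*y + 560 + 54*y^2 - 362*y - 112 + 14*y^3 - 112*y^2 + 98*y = 14*y^3 - 58*y^2 - 344*y + 448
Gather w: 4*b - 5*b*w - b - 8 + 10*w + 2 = 3*b + w*(10 - 5*b) - 6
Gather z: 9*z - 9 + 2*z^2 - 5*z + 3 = 2*z^2 + 4*z - 6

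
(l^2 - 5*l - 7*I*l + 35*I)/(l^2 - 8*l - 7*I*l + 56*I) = (l - 5)/(l - 8)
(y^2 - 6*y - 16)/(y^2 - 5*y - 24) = (y + 2)/(y + 3)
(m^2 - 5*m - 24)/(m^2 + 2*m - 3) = (m - 8)/(m - 1)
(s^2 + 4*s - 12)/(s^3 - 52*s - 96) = (s - 2)/(s^2 - 6*s - 16)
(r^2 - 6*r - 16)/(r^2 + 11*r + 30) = (r^2 - 6*r - 16)/(r^2 + 11*r + 30)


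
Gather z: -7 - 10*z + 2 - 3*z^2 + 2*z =-3*z^2 - 8*z - 5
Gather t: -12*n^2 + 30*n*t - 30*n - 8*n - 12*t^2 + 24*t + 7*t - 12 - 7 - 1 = -12*n^2 - 38*n - 12*t^2 + t*(30*n + 31) - 20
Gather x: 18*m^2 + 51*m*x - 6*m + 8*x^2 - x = 18*m^2 - 6*m + 8*x^2 + x*(51*m - 1)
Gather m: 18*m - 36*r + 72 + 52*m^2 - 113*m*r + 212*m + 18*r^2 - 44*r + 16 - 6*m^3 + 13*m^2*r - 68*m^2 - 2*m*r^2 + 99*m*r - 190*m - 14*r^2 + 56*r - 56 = -6*m^3 + m^2*(13*r - 16) + m*(-2*r^2 - 14*r + 40) + 4*r^2 - 24*r + 32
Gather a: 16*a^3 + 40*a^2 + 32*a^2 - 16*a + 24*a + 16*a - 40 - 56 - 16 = 16*a^3 + 72*a^2 + 24*a - 112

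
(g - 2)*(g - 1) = g^2 - 3*g + 2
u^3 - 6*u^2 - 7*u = u*(u - 7)*(u + 1)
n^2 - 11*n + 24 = (n - 8)*(n - 3)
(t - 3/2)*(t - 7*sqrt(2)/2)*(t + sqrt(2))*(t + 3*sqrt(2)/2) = t^4 - 3*t^3/2 - sqrt(2)*t^3 - 29*t^2/2 + 3*sqrt(2)*t^2/2 - 21*sqrt(2)*t/2 + 87*t/4 + 63*sqrt(2)/4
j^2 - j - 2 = (j - 2)*(j + 1)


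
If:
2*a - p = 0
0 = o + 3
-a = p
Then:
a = 0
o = -3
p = 0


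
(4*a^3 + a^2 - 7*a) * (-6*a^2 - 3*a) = -24*a^5 - 18*a^4 + 39*a^3 + 21*a^2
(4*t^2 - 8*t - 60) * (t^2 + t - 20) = 4*t^4 - 4*t^3 - 148*t^2 + 100*t + 1200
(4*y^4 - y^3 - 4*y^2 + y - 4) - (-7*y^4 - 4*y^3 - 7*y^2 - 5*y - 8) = 11*y^4 + 3*y^3 + 3*y^2 + 6*y + 4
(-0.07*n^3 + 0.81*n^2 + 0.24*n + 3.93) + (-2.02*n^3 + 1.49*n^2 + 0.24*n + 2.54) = -2.09*n^3 + 2.3*n^2 + 0.48*n + 6.47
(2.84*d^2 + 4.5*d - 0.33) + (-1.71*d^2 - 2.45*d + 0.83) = 1.13*d^2 + 2.05*d + 0.5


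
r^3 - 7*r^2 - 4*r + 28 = (r - 7)*(r - 2)*(r + 2)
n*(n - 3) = n^2 - 3*n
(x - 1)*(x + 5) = x^2 + 4*x - 5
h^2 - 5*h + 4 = (h - 4)*(h - 1)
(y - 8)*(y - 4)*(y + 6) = y^3 - 6*y^2 - 40*y + 192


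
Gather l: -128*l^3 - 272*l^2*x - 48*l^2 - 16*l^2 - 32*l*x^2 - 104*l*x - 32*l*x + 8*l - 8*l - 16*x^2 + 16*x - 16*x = -128*l^3 + l^2*(-272*x - 64) + l*(-32*x^2 - 136*x) - 16*x^2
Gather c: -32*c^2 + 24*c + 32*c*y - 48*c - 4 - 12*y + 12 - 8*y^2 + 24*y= -32*c^2 + c*(32*y - 24) - 8*y^2 + 12*y + 8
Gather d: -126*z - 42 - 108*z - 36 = -234*z - 78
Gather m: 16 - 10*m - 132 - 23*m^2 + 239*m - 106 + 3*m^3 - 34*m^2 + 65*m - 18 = 3*m^3 - 57*m^2 + 294*m - 240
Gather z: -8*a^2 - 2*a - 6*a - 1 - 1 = -8*a^2 - 8*a - 2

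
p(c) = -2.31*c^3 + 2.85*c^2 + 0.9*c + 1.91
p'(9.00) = -509.13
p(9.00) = -1443.13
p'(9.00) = -509.13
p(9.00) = -1443.13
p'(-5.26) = -220.82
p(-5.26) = 412.21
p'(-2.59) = -60.35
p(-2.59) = 58.83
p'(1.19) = -2.13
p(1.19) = 3.12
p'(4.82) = -132.63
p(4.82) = -186.21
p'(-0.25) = -0.96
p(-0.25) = 1.90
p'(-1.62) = -26.52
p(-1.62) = 17.75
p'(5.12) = -151.58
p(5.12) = -228.81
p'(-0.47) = -3.31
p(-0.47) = 2.36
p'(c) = -6.93*c^2 + 5.7*c + 0.9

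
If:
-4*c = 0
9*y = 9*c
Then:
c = 0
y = 0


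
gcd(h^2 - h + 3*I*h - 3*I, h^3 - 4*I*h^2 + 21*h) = h + 3*I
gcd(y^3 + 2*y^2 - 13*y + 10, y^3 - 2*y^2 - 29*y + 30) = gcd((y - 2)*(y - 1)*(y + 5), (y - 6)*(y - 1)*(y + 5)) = y^2 + 4*y - 5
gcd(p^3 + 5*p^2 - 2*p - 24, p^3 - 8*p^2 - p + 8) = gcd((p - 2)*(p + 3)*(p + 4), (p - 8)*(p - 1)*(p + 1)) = 1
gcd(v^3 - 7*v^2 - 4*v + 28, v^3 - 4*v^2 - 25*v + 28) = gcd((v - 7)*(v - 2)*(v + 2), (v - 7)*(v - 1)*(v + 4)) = v - 7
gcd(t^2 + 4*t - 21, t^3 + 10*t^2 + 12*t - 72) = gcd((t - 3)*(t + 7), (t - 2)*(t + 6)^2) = 1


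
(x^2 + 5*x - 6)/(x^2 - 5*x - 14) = (-x^2 - 5*x + 6)/(-x^2 + 5*x + 14)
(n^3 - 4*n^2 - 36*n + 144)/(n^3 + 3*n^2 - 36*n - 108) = (n - 4)/(n + 3)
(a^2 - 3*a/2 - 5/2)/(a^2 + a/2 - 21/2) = (2*a^2 - 3*a - 5)/(2*a^2 + a - 21)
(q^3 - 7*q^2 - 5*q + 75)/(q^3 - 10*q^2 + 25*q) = (q + 3)/q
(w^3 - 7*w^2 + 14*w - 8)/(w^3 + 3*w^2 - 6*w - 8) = (w^2 - 5*w + 4)/(w^2 + 5*w + 4)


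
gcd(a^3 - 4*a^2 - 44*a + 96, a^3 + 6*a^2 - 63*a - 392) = a - 8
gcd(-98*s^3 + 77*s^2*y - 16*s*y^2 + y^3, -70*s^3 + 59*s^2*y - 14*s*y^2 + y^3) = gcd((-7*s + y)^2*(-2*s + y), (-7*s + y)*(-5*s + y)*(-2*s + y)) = 14*s^2 - 9*s*y + y^2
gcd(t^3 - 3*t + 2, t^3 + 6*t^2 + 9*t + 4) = 1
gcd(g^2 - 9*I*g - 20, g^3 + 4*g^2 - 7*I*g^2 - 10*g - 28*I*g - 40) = g - 5*I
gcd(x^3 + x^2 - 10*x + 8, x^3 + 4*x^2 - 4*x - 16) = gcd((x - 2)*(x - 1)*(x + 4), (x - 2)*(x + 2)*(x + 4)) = x^2 + 2*x - 8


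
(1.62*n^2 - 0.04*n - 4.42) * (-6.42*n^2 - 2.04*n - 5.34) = -10.4004*n^4 - 3.048*n^3 + 19.8072*n^2 + 9.2304*n + 23.6028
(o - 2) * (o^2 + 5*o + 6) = o^3 + 3*o^2 - 4*o - 12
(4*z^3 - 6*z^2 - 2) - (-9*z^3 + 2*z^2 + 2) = 13*z^3 - 8*z^2 - 4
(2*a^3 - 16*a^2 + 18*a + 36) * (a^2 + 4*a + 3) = 2*a^5 - 8*a^4 - 40*a^3 + 60*a^2 + 198*a + 108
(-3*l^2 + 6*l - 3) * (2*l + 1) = -6*l^3 + 9*l^2 - 3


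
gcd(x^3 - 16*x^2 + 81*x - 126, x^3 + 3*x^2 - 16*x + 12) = 1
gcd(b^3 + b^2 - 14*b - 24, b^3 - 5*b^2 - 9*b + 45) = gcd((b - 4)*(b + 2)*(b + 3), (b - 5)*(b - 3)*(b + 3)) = b + 3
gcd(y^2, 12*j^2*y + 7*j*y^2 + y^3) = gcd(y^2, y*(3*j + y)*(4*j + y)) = y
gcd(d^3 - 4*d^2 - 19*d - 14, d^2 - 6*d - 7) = d^2 - 6*d - 7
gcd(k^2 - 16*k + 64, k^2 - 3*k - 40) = k - 8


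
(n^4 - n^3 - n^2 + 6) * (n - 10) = n^5 - 11*n^4 + 9*n^3 + 10*n^2 + 6*n - 60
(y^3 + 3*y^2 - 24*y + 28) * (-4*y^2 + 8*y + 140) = -4*y^5 - 4*y^4 + 260*y^3 + 116*y^2 - 3136*y + 3920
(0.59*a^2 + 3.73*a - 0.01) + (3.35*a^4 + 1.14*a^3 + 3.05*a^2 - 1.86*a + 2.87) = 3.35*a^4 + 1.14*a^3 + 3.64*a^2 + 1.87*a + 2.86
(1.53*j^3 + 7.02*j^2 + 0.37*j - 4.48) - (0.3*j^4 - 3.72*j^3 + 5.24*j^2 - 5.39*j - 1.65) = -0.3*j^4 + 5.25*j^3 + 1.78*j^2 + 5.76*j - 2.83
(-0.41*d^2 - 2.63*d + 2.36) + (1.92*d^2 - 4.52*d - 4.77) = 1.51*d^2 - 7.15*d - 2.41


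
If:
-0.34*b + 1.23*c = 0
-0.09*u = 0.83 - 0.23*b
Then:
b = 0.391304347826087*u + 3.60869565217391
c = 0.108165429480382*u + 0.997525627430187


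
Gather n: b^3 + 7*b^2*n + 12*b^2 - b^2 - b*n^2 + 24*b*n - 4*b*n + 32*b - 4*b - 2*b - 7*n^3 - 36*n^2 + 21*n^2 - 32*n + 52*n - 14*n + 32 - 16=b^3 + 11*b^2 + 26*b - 7*n^3 + n^2*(-b - 15) + n*(7*b^2 + 20*b + 6) + 16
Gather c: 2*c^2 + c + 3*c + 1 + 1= 2*c^2 + 4*c + 2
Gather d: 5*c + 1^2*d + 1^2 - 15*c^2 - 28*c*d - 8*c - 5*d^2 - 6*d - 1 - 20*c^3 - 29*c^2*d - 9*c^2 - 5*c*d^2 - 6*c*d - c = -20*c^3 - 24*c^2 - 4*c + d^2*(-5*c - 5) + d*(-29*c^2 - 34*c - 5)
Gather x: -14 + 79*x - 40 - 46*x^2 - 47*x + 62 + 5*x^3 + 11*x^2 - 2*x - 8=5*x^3 - 35*x^2 + 30*x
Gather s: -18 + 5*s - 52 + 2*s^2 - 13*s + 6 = 2*s^2 - 8*s - 64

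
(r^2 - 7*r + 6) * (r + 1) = r^3 - 6*r^2 - r + 6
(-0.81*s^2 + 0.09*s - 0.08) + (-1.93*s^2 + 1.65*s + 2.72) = -2.74*s^2 + 1.74*s + 2.64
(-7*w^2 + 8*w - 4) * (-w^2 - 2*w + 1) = 7*w^4 + 6*w^3 - 19*w^2 + 16*w - 4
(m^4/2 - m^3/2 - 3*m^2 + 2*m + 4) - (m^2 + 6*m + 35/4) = m^4/2 - m^3/2 - 4*m^2 - 4*m - 19/4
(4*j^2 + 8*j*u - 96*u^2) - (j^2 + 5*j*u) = 3*j^2 + 3*j*u - 96*u^2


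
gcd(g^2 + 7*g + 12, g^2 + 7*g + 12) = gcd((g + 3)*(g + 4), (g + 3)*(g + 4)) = g^2 + 7*g + 12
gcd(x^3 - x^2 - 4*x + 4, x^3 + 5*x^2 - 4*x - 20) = x^2 - 4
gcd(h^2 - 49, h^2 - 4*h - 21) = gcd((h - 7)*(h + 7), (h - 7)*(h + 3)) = h - 7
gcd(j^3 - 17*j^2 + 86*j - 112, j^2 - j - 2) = j - 2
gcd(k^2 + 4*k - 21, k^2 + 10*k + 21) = k + 7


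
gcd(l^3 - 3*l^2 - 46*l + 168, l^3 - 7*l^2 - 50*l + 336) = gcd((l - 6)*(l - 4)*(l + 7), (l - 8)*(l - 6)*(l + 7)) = l^2 + l - 42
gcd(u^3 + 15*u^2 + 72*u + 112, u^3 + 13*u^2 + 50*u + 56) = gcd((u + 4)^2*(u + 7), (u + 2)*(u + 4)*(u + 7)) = u^2 + 11*u + 28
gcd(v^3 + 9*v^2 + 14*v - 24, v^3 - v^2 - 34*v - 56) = v + 4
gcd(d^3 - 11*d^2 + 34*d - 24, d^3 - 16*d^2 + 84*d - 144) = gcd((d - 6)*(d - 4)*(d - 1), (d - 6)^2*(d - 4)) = d^2 - 10*d + 24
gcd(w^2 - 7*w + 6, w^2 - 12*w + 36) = w - 6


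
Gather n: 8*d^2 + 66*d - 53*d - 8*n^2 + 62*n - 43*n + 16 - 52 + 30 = 8*d^2 + 13*d - 8*n^2 + 19*n - 6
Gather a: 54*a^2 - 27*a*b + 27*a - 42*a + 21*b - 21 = 54*a^2 + a*(-27*b - 15) + 21*b - 21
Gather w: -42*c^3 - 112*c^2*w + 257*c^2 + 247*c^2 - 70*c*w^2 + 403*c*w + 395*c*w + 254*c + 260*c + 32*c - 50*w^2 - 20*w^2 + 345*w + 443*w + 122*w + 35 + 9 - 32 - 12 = -42*c^3 + 504*c^2 + 546*c + w^2*(-70*c - 70) + w*(-112*c^2 + 798*c + 910)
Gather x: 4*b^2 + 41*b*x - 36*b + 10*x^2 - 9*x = 4*b^2 - 36*b + 10*x^2 + x*(41*b - 9)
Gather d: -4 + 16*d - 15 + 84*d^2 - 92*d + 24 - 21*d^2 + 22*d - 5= 63*d^2 - 54*d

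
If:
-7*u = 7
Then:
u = -1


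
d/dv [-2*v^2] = -4*v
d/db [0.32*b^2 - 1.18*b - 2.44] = 0.64*b - 1.18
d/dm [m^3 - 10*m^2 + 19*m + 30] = 3*m^2 - 20*m + 19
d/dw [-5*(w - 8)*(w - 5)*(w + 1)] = -15*w^2 + 120*w - 135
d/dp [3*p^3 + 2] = 9*p^2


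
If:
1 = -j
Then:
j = -1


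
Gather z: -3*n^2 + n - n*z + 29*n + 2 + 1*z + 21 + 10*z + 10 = -3*n^2 + 30*n + z*(11 - n) + 33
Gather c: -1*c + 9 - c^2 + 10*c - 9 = -c^2 + 9*c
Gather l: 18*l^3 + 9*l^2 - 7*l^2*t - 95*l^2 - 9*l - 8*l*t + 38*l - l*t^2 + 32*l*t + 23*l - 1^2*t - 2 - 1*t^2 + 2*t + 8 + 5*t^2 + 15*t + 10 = 18*l^3 + l^2*(-7*t - 86) + l*(-t^2 + 24*t + 52) + 4*t^2 + 16*t + 16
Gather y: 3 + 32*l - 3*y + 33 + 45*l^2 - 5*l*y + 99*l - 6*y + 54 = 45*l^2 + 131*l + y*(-5*l - 9) + 90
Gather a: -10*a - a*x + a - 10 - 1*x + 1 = a*(-x - 9) - x - 9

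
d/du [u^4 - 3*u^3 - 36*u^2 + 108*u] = 4*u^3 - 9*u^2 - 72*u + 108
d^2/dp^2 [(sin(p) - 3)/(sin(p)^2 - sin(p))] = (-sin(p) + 10 + 3/sin(p) - 12/sin(p)^2 + 6/sin(p)^3)/(sin(p) - 1)^2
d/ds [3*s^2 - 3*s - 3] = 6*s - 3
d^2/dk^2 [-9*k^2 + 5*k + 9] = -18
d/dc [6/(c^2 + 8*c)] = 12*(-c - 4)/(c^2*(c + 8)^2)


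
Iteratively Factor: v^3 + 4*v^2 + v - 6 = (v + 3)*(v^2 + v - 2) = (v - 1)*(v + 3)*(v + 2)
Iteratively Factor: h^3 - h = (h + 1)*(h^2 - h) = (h - 1)*(h + 1)*(h)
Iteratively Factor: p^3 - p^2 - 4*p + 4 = (p + 2)*(p^2 - 3*p + 2) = (p - 1)*(p + 2)*(p - 2)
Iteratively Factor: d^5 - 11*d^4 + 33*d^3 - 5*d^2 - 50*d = (d)*(d^4 - 11*d^3 + 33*d^2 - 5*d - 50) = d*(d - 2)*(d^3 - 9*d^2 + 15*d + 25) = d*(d - 5)*(d - 2)*(d^2 - 4*d - 5) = d*(d - 5)*(d - 2)*(d + 1)*(d - 5)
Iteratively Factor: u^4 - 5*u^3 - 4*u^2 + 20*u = (u)*(u^3 - 5*u^2 - 4*u + 20) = u*(u - 2)*(u^2 - 3*u - 10) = u*(u - 2)*(u + 2)*(u - 5)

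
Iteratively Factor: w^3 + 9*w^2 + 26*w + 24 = (w + 4)*(w^2 + 5*w + 6) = (w + 2)*(w + 4)*(w + 3)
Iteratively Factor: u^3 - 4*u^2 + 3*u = (u)*(u^2 - 4*u + 3) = u*(u - 1)*(u - 3)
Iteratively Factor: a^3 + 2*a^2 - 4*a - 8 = (a + 2)*(a^2 - 4) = (a - 2)*(a + 2)*(a + 2)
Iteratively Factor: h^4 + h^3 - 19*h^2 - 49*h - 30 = (h + 1)*(h^3 - 19*h - 30) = (h + 1)*(h + 3)*(h^2 - 3*h - 10) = (h - 5)*(h + 1)*(h + 3)*(h + 2)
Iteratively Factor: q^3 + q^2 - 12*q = (q + 4)*(q^2 - 3*q) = (q - 3)*(q + 4)*(q)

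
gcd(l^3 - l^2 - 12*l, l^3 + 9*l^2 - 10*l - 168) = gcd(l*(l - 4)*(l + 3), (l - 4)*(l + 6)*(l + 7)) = l - 4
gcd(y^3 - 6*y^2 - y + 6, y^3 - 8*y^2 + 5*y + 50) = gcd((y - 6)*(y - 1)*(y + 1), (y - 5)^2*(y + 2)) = 1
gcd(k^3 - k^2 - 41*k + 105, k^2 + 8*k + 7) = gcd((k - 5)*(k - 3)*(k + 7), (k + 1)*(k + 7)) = k + 7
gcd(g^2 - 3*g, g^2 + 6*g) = g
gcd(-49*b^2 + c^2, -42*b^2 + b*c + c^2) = 7*b + c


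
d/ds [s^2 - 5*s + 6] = 2*s - 5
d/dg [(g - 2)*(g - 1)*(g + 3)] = 3*g^2 - 7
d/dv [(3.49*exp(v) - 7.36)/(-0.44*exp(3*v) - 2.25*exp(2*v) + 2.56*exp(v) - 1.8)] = (3.0712*exp(3*v) - 1.8627*exp(2*v) - 33.12*exp(v) + 12.5596)*exp(v)/(0.1936*exp(6*v) + 1.98*exp(5*v) + 2.8097*exp(4*v) - 9.936*exp(3*v) + 14.6536*exp(2*v) - 9.216*exp(v) + 3.24)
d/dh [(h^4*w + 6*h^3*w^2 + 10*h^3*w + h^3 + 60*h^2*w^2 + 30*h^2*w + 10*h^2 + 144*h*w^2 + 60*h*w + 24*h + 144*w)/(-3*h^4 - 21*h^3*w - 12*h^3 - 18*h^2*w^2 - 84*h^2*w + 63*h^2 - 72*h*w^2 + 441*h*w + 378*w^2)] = (-h^4*w^2 + 6*h^4*w + h^4 - 8*h^3*w^2 + 90*h^3*w + 20*h^3 + 47*h^2*w^2 + 312*h^2*w + 133*h^2 + 420*h*w^2 + 90*h*w + 192*h + 504*w^2 + 306*w - 504)/(3*(h^6 + 2*h^5*w + 8*h^5 + h^4*w^2 + 16*h^4*w - 26*h^4 + 8*h^3*w^2 - 52*h^3*w - 168*h^3 - 26*h^2*w^2 - 336*h^2*w + 441*h^2 - 168*h*w^2 + 882*h*w + 441*w^2))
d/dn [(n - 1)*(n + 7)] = 2*n + 6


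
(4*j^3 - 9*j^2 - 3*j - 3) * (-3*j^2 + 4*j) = -12*j^5 + 43*j^4 - 27*j^3 - 3*j^2 - 12*j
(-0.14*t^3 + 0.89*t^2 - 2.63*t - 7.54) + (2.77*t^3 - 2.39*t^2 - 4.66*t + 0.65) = 2.63*t^3 - 1.5*t^2 - 7.29*t - 6.89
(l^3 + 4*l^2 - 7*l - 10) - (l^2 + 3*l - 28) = l^3 + 3*l^2 - 10*l + 18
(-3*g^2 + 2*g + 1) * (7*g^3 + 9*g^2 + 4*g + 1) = -21*g^5 - 13*g^4 + 13*g^3 + 14*g^2 + 6*g + 1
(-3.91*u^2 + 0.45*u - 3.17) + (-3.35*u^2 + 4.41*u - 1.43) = -7.26*u^2 + 4.86*u - 4.6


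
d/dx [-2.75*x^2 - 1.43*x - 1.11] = -5.5*x - 1.43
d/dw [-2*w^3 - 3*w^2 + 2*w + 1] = -6*w^2 - 6*w + 2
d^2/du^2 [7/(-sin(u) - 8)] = 7*(sin(u)^2 - 8*sin(u) - 2)/(sin(u) + 8)^3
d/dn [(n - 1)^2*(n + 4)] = (n - 1)*(3*n + 7)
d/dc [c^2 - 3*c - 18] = 2*c - 3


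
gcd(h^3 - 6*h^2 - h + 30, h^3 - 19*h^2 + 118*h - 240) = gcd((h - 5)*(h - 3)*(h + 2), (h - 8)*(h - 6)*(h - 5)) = h - 5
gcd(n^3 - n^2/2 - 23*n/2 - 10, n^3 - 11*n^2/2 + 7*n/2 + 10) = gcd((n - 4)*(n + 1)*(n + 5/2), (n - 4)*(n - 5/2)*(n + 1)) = n^2 - 3*n - 4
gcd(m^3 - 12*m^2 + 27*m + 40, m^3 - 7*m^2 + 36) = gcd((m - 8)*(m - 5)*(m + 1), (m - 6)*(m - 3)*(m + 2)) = 1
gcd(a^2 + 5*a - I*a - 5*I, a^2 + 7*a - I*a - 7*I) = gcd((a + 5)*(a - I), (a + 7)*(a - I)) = a - I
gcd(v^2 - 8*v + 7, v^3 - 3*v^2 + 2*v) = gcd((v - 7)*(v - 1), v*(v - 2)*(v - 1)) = v - 1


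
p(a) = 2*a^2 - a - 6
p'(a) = 4*a - 1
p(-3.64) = 24.14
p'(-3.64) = -15.56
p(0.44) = -6.05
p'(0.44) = 0.76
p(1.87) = -0.88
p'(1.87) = 6.48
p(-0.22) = -5.68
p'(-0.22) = -1.88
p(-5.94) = 70.51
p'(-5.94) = -24.76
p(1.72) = -1.80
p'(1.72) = 5.88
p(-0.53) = -4.91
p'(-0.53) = -3.12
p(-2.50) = 9.00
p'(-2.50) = -11.00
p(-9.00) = 165.00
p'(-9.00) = -37.00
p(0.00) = -6.00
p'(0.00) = -1.00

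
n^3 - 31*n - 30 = (n - 6)*(n + 1)*(n + 5)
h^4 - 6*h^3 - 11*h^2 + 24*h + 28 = (h - 7)*(h - 2)*(h + 1)*(h + 2)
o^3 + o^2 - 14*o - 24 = (o - 4)*(o + 2)*(o + 3)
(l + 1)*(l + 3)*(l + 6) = l^3 + 10*l^2 + 27*l + 18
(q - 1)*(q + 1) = q^2 - 1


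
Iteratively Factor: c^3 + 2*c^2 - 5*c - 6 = (c + 3)*(c^2 - c - 2) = (c + 1)*(c + 3)*(c - 2)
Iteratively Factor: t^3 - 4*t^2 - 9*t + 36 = (t - 4)*(t^2 - 9) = (t - 4)*(t + 3)*(t - 3)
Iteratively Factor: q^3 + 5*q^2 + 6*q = (q + 3)*(q^2 + 2*q) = (q + 2)*(q + 3)*(q)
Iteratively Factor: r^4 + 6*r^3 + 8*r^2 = (r)*(r^3 + 6*r^2 + 8*r) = r*(r + 2)*(r^2 + 4*r) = r^2*(r + 2)*(r + 4)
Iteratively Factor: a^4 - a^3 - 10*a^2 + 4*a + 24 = (a + 2)*(a^3 - 3*a^2 - 4*a + 12) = (a - 2)*(a + 2)*(a^2 - a - 6) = (a - 2)*(a + 2)^2*(a - 3)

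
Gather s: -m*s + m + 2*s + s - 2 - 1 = m + s*(3 - m) - 3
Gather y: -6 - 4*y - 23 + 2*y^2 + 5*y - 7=2*y^2 + y - 36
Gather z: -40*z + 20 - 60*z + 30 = 50 - 100*z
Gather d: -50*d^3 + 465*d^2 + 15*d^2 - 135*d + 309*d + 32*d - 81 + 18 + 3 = -50*d^3 + 480*d^2 + 206*d - 60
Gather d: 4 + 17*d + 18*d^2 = 18*d^2 + 17*d + 4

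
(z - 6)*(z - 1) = z^2 - 7*z + 6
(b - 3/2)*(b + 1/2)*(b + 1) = b^3 - 7*b/4 - 3/4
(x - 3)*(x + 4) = x^2 + x - 12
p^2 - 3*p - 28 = (p - 7)*(p + 4)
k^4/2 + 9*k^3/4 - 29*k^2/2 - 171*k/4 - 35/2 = (k/2 + 1)*(k - 5)*(k + 1/2)*(k + 7)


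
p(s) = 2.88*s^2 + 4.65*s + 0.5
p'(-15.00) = -81.75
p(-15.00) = 578.75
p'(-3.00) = -12.63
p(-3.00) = 12.47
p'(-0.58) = 1.31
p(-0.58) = -1.23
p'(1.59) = 13.81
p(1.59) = 15.17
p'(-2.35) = -8.89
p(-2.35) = 5.48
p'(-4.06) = -18.74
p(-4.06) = 29.09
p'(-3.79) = -17.18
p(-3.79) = 24.25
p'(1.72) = 14.56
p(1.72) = 17.02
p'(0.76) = 9.03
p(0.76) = 5.70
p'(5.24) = 34.83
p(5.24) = 103.94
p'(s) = 5.76*s + 4.65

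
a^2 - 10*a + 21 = (a - 7)*(a - 3)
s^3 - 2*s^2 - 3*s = s*(s - 3)*(s + 1)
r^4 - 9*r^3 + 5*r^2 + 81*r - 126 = (r - 7)*(r - 3)*(r - 2)*(r + 3)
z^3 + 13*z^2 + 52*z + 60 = (z + 2)*(z + 5)*(z + 6)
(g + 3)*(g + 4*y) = g^2 + 4*g*y + 3*g + 12*y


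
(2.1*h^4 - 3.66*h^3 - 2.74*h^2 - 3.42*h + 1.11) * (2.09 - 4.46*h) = -9.366*h^5 + 20.7126*h^4 + 4.571*h^3 + 9.5266*h^2 - 12.0984*h + 2.3199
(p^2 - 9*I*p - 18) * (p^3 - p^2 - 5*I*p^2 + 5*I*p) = p^5 - p^4 - 14*I*p^4 - 63*p^3 + 14*I*p^3 + 63*p^2 + 90*I*p^2 - 90*I*p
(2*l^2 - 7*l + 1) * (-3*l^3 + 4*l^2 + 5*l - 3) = -6*l^5 + 29*l^4 - 21*l^3 - 37*l^2 + 26*l - 3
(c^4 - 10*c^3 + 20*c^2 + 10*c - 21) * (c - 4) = c^5 - 14*c^4 + 60*c^3 - 70*c^2 - 61*c + 84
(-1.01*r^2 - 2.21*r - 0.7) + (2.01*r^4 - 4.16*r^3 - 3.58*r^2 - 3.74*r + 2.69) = 2.01*r^4 - 4.16*r^3 - 4.59*r^2 - 5.95*r + 1.99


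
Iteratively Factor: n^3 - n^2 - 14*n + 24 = (n + 4)*(n^2 - 5*n + 6) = (n - 2)*(n + 4)*(n - 3)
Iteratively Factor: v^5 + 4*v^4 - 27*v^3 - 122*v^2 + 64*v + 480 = (v + 4)*(v^4 - 27*v^2 - 14*v + 120) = (v + 4)^2*(v^3 - 4*v^2 - 11*v + 30) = (v + 3)*(v + 4)^2*(v^2 - 7*v + 10) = (v - 5)*(v + 3)*(v + 4)^2*(v - 2)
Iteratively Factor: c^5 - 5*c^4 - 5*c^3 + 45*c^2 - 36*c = (c - 4)*(c^4 - c^3 - 9*c^2 + 9*c) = (c - 4)*(c + 3)*(c^3 - 4*c^2 + 3*c) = (c - 4)*(c - 1)*(c + 3)*(c^2 - 3*c) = c*(c - 4)*(c - 1)*(c + 3)*(c - 3)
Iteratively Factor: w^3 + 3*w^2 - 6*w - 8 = (w + 4)*(w^2 - w - 2) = (w - 2)*(w + 4)*(w + 1)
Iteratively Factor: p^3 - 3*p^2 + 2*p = (p - 1)*(p^2 - 2*p) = (p - 2)*(p - 1)*(p)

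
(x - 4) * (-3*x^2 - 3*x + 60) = -3*x^3 + 9*x^2 + 72*x - 240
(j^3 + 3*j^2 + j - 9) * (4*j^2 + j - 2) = 4*j^5 + 13*j^4 + 5*j^3 - 41*j^2 - 11*j + 18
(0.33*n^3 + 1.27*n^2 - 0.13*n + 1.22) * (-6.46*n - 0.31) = -2.1318*n^4 - 8.3065*n^3 + 0.4461*n^2 - 7.8409*n - 0.3782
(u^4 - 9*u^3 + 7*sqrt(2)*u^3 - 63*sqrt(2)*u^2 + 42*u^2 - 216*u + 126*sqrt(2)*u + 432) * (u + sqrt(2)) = u^5 - 9*u^4 + 8*sqrt(2)*u^4 - 72*sqrt(2)*u^3 + 56*u^3 - 342*u^2 + 168*sqrt(2)*u^2 - 216*sqrt(2)*u + 684*u + 432*sqrt(2)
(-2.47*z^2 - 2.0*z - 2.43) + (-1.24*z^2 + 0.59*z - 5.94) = -3.71*z^2 - 1.41*z - 8.37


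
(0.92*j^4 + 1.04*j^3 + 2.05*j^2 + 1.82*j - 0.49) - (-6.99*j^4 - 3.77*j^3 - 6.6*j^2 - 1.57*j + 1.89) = 7.91*j^4 + 4.81*j^3 + 8.65*j^2 + 3.39*j - 2.38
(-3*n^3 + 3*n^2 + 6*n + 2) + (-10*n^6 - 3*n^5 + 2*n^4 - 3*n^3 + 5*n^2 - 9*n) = -10*n^6 - 3*n^5 + 2*n^4 - 6*n^3 + 8*n^2 - 3*n + 2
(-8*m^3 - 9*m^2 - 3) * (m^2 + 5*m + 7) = -8*m^5 - 49*m^4 - 101*m^3 - 66*m^2 - 15*m - 21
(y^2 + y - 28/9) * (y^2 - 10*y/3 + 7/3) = y^4 - 7*y^3/3 - 37*y^2/9 + 343*y/27 - 196/27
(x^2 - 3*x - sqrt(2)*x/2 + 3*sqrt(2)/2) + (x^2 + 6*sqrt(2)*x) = 2*x^2 - 3*x + 11*sqrt(2)*x/2 + 3*sqrt(2)/2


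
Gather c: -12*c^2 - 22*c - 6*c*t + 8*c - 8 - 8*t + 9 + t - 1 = -12*c^2 + c*(-6*t - 14) - 7*t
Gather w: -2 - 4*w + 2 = -4*w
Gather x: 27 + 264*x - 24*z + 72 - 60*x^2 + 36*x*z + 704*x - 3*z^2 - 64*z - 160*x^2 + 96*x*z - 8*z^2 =-220*x^2 + x*(132*z + 968) - 11*z^2 - 88*z + 99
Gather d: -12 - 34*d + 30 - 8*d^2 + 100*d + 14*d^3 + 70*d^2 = 14*d^3 + 62*d^2 + 66*d + 18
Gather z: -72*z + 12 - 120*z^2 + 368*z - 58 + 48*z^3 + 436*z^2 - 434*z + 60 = 48*z^3 + 316*z^2 - 138*z + 14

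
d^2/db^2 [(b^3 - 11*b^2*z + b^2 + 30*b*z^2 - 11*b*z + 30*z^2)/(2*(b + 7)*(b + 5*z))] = 2*(55*b^3*z^2 + 48*b^3*z + 21*b^3 + 885*b^2*z^2 + 315*b^2*z - 1350*b*z^3 + 2730*b*z^2 - 2250*z^4 - 8925*z^3 + 2695*z^2)/(b^6 + 15*b^5*z + 21*b^5 + 75*b^4*z^2 + 315*b^4*z + 147*b^4 + 125*b^3*z^3 + 1575*b^3*z^2 + 2205*b^3*z + 343*b^3 + 2625*b^2*z^3 + 11025*b^2*z^2 + 5145*b^2*z + 18375*b*z^3 + 25725*b*z^2 + 42875*z^3)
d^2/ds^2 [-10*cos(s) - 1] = 10*cos(s)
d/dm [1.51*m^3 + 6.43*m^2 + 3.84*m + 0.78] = 4.53*m^2 + 12.86*m + 3.84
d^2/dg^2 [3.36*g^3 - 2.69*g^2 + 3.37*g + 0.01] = 20.16*g - 5.38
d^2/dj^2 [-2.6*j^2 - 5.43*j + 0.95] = -5.20000000000000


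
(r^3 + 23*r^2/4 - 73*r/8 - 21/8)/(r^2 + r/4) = r + 11/2 - 21/(2*r)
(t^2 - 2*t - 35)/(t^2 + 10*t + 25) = (t - 7)/(t + 5)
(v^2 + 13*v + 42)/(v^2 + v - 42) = (v + 6)/(v - 6)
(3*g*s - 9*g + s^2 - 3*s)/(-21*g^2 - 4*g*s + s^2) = (s - 3)/(-7*g + s)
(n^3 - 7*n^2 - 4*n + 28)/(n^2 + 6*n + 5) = (n^3 - 7*n^2 - 4*n + 28)/(n^2 + 6*n + 5)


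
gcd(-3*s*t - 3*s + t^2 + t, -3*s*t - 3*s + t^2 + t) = 3*s*t + 3*s - t^2 - t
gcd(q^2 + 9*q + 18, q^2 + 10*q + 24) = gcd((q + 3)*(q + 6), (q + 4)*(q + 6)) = q + 6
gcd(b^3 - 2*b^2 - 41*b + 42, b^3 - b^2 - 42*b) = b^2 - b - 42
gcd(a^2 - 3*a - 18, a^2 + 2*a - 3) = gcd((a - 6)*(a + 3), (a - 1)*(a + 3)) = a + 3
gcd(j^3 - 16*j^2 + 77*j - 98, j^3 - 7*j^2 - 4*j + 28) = j^2 - 9*j + 14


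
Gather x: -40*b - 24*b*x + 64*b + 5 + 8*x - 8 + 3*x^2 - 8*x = -24*b*x + 24*b + 3*x^2 - 3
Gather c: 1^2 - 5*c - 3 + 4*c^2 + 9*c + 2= 4*c^2 + 4*c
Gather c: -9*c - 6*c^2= -6*c^2 - 9*c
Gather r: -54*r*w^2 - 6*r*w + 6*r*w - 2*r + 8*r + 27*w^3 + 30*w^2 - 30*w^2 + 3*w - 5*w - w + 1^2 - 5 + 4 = r*(6 - 54*w^2) + 27*w^3 - 3*w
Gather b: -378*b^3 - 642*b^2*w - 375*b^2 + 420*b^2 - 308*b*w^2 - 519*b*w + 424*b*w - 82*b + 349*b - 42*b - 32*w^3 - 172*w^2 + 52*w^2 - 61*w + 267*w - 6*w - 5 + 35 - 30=-378*b^3 + b^2*(45 - 642*w) + b*(-308*w^2 - 95*w + 225) - 32*w^3 - 120*w^2 + 200*w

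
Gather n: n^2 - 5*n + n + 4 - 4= n^2 - 4*n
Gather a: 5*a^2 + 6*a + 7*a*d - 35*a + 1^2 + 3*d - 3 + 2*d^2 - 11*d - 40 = 5*a^2 + a*(7*d - 29) + 2*d^2 - 8*d - 42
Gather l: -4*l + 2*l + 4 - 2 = 2 - 2*l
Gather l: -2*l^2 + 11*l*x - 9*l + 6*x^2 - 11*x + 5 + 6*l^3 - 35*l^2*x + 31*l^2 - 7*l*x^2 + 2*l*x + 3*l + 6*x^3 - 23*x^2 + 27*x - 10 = 6*l^3 + l^2*(29 - 35*x) + l*(-7*x^2 + 13*x - 6) + 6*x^3 - 17*x^2 + 16*x - 5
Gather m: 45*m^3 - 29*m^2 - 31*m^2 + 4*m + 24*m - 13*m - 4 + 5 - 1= 45*m^3 - 60*m^2 + 15*m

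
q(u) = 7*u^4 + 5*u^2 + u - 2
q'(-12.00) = -48503.00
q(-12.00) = 145858.00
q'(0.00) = 1.00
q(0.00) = -2.00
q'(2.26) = 346.81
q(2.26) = 208.41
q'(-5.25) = -4103.19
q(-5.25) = 5448.40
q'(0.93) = 32.82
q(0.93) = 8.49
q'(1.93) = 221.59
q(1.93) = 115.68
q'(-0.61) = -11.46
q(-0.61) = 0.22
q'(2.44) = 432.15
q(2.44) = 278.33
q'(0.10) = 2.03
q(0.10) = -1.85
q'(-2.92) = -725.32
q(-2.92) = 546.61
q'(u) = 28*u^3 + 10*u + 1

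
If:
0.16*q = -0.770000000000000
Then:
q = -4.81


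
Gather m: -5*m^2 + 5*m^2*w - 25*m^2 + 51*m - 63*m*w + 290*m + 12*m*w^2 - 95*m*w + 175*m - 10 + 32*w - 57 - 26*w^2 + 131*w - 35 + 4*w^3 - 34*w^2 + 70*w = m^2*(5*w - 30) + m*(12*w^2 - 158*w + 516) + 4*w^3 - 60*w^2 + 233*w - 102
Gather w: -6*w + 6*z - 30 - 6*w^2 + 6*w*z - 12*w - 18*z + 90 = -6*w^2 + w*(6*z - 18) - 12*z + 60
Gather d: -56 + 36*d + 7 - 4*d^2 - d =-4*d^2 + 35*d - 49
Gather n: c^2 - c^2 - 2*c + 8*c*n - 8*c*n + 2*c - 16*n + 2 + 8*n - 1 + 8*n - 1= 0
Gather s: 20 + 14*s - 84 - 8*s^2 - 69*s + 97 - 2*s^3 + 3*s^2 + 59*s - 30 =-2*s^3 - 5*s^2 + 4*s + 3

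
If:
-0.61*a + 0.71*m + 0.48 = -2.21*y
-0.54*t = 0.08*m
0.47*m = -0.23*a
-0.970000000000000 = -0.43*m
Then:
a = -4.61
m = 2.26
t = -0.33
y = -2.21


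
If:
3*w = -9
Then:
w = -3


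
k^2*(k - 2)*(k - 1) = k^4 - 3*k^3 + 2*k^2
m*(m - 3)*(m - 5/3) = m^3 - 14*m^2/3 + 5*m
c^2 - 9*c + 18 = (c - 6)*(c - 3)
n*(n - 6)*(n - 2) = n^3 - 8*n^2 + 12*n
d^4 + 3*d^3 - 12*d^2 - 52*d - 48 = (d - 4)*(d + 2)^2*(d + 3)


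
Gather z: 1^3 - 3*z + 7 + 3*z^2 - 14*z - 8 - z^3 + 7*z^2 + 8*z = -z^3 + 10*z^2 - 9*z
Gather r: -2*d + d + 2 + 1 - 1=2 - d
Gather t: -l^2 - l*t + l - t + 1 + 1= -l^2 + l + t*(-l - 1) + 2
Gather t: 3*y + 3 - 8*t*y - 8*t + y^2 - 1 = t*(-8*y - 8) + y^2 + 3*y + 2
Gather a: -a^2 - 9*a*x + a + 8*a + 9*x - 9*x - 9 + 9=-a^2 + a*(9 - 9*x)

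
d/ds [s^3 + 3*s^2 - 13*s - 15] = 3*s^2 + 6*s - 13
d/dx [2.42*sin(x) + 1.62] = 2.42*cos(x)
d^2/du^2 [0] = 0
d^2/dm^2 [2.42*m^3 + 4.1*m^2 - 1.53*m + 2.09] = 14.52*m + 8.2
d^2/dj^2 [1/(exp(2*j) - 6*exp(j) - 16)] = 2*((3 - 2*exp(j))*(-exp(2*j) + 6*exp(j) + 16) - 4*(exp(j) - 3)^2*exp(j))*exp(j)/(-exp(2*j) + 6*exp(j) + 16)^3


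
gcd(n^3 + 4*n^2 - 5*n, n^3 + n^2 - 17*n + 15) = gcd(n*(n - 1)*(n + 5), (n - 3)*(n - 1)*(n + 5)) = n^2 + 4*n - 5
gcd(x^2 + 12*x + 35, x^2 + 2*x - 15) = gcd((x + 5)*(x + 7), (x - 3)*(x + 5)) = x + 5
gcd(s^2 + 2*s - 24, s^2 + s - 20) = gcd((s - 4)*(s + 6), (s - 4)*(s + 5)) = s - 4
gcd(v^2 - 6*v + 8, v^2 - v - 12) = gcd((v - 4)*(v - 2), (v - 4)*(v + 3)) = v - 4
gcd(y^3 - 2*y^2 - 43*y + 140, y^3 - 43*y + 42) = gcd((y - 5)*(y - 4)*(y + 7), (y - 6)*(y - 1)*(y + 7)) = y + 7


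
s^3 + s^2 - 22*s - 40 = (s - 5)*(s + 2)*(s + 4)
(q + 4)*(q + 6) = q^2 + 10*q + 24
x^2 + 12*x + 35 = (x + 5)*(x + 7)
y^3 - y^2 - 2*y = y*(y - 2)*(y + 1)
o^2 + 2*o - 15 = (o - 3)*(o + 5)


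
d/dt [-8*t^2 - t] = -16*t - 1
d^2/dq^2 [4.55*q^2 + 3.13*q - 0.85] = 9.10000000000000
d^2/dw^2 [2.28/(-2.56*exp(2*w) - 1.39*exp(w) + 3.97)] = (-2.28*(5.12*exp(w) + 1.39)*(10.24*exp(w) + 2.78)*exp(w) + (23.3472*exp(w) + 3.1692)*(2.56*exp(2*w) + 1.39*exp(w) - 3.97))*exp(w)/(2.56*exp(2*w) + 1.39*exp(w) - 3.97)^3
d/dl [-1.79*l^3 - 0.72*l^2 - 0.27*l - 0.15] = -5.37*l^2 - 1.44*l - 0.27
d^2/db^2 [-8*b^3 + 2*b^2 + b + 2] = 4 - 48*b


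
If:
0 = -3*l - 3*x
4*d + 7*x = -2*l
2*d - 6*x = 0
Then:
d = 0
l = 0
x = 0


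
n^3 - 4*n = n*(n - 2)*(n + 2)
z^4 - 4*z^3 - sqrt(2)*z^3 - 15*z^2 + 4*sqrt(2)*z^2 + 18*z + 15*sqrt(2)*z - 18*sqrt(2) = (z - 6)*(z - 1)*(z + 3)*(z - sqrt(2))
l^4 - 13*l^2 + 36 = (l - 3)*(l - 2)*(l + 2)*(l + 3)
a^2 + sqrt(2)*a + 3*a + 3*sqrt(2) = (a + 3)*(a + sqrt(2))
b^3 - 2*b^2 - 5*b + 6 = (b - 3)*(b - 1)*(b + 2)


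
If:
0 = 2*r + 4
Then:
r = -2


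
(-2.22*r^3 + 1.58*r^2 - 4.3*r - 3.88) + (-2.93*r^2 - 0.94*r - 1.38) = -2.22*r^3 - 1.35*r^2 - 5.24*r - 5.26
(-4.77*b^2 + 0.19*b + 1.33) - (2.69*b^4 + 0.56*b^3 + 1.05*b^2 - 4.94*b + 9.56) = -2.69*b^4 - 0.56*b^3 - 5.82*b^2 + 5.13*b - 8.23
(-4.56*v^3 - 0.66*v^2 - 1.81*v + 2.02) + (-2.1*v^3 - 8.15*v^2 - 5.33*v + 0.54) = -6.66*v^3 - 8.81*v^2 - 7.14*v + 2.56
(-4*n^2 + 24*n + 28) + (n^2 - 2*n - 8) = -3*n^2 + 22*n + 20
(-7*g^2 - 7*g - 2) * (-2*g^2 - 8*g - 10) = 14*g^4 + 70*g^3 + 130*g^2 + 86*g + 20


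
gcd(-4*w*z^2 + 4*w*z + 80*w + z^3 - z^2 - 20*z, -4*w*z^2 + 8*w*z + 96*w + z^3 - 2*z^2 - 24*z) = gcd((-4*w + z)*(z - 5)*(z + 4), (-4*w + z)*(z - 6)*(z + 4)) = -4*w*z - 16*w + z^2 + 4*z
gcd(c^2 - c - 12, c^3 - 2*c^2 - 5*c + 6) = 1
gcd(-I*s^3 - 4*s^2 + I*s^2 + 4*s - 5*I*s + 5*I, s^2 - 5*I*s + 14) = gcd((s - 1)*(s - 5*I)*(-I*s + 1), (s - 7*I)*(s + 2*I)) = 1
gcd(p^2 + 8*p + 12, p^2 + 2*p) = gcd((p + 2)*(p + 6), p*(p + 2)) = p + 2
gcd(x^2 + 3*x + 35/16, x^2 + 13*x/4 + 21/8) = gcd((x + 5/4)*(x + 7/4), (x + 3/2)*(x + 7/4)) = x + 7/4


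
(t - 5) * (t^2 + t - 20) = t^3 - 4*t^2 - 25*t + 100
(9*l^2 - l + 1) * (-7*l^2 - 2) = -63*l^4 + 7*l^3 - 25*l^2 + 2*l - 2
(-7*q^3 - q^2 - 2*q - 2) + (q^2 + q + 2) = -7*q^3 - q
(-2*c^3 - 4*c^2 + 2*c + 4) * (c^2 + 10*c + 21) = -2*c^5 - 24*c^4 - 80*c^3 - 60*c^2 + 82*c + 84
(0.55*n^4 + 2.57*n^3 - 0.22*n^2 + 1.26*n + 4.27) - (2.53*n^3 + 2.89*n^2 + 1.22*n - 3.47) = 0.55*n^4 + 0.04*n^3 - 3.11*n^2 + 0.04*n + 7.74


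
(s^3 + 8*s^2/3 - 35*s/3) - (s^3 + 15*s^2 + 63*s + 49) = -37*s^2/3 - 224*s/3 - 49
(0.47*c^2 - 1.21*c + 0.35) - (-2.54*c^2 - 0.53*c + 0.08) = 3.01*c^2 - 0.68*c + 0.27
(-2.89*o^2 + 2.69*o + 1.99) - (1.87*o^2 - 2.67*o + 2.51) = -4.76*o^2 + 5.36*o - 0.52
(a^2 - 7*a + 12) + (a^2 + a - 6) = 2*a^2 - 6*a + 6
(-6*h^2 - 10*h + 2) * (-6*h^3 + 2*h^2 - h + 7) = 36*h^5 + 48*h^4 - 26*h^3 - 28*h^2 - 72*h + 14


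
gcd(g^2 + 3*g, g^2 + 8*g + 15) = g + 3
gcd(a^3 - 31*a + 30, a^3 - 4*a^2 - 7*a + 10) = a^2 - 6*a + 5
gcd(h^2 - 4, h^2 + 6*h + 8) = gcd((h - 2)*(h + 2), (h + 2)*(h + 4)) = h + 2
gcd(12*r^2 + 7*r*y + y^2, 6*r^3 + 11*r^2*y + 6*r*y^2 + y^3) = 3*r + y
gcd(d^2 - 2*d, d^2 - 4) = d - 2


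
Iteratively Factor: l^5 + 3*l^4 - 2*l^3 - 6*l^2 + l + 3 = (l - 1)*(l^4 + 4*l^3 + 2*l^2 - 4*l - 3) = (l - 1)*(l + 1)*(l^3 + 3*l^2 - l - 3) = (l - 1)*(l + 1)^2*(l^2 + 2*l - 3) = (l - 1)*(l + 1)^2*(l + 3)*(l - 1)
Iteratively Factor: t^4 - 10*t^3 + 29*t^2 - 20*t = (t - 4)*(t^3 - 6*t^2 + 5*t) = (t - 5)*(t - 4)*(t^2 - t) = t*(t - 5)*(t - 4)*(t - 1)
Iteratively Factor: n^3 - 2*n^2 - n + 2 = (n - 2)*(n^2 - 1) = (n - 2)*(n - 1)*(n + 1)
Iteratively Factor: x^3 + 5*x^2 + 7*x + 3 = (x + 1)*(x^2 + 4*x + 3) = (x + 1)^2*(x + 3)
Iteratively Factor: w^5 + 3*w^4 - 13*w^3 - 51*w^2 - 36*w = (w + 3)*(w^4 - 13*w^2 - 12*w) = (w - 4)*(w + 3)*(w^3 + 4*w^2 + 3*w) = w*(w - 4)*(w + 3)*(w^2 + 4*w + 3) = w*(w - 4)*(w + 3)^2*(w + 1)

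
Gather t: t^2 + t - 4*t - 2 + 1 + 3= t^2 - 3*t + 2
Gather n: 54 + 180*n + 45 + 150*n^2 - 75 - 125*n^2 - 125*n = 25*n^2 + 55*n + 24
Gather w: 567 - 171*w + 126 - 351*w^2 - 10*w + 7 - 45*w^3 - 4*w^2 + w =-45*w^3 - 355*w^2 - 180*w + 700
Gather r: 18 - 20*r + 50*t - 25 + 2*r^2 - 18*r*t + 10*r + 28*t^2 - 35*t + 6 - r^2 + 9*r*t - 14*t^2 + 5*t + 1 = r^2 + r*(-9*t - 10) + 14*t^2 + 20*t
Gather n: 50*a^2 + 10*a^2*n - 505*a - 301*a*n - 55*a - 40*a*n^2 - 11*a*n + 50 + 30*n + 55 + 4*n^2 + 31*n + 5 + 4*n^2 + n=50*a^2 - 560*a + n^2*(8 - 40*a) + n*(10*a^2 - 312*a + 62) + 110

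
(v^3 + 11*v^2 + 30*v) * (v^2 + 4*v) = v^5 + 15*v^4 + 74*v^3 + 120*v^2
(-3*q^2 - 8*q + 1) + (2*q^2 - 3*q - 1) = -q^2 - 11*q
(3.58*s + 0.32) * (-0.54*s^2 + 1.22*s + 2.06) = -1.9332*s^3 + 4.1948*s^2 + 7.7652*s + 0.6592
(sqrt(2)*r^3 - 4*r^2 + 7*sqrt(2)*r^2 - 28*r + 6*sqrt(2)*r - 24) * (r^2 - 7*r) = sqrt(2)*r^5 - 4*r^4 - 43*sqrt(2)*r^3 - 42*sqrt(2)*r^2 + 172*r^2 + 168*r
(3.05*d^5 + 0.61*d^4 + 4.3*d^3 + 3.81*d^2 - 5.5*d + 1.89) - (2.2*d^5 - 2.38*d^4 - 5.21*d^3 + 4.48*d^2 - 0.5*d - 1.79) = 0.85*d^5 + 2.99*d^4 + 9.51*d^3 - 0.67*d^2 - 5.0*d + 3.68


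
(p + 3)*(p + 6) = p^2 + 9*p + 18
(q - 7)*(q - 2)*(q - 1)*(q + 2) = q^4 - 8*q^3 + 3*q^2 + 32*q - 28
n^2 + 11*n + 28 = (n + 4)*(n + 7)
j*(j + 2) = j^2 + 2*j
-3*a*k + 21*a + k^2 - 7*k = (-3*a + k)*(k - 7)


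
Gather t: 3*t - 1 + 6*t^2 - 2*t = 6*t^2 + t - 1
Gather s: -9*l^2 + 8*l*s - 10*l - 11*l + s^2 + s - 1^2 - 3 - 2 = -9*l^2 - 21*l + s^2 + s*(8*l + 1) - 6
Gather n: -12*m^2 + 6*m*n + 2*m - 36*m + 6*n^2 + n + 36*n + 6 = -12*m^2 - 34*m + 6*n^2 + n*(6*m + 37) + 6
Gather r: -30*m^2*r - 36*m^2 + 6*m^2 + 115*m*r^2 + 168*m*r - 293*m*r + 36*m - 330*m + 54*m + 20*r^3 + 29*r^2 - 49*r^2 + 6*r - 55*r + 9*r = -30*m^2 - 240*m + 20*r^3 + r^2*(115*m - 20) + r*(-30*m^2 - 125*m - 40)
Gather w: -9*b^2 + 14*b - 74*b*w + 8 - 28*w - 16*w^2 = -9*b^2 + 14*b - 16*w^2 + w*(-74*b - 28) + 8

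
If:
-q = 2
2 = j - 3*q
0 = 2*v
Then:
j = -4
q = -2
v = 0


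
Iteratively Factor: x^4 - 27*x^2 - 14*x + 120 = (x + 4)*(x^3 - 4*x^2 - 11*x + 30) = (x - 5)*(x + 4)*(x^2 + x - 6) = (x - 5)*(x + 3)*(x + 4)*(x - 2)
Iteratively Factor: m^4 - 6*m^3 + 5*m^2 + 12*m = (m - 4)*(m^3 - 2*m^2 - 3*m) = (m - 4)*(m + 1)*(m^2 - 3*m) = m*(m - 4)*(m + 1)*(m - 3)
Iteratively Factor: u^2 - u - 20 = (u + 4)*(u - 5)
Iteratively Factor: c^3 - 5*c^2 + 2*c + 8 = (c - 4)*(c^2 - c - 2) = (c - 4)*(c - 2)*(c + 1)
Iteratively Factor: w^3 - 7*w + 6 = (w - 1)*(w^2 + w - 6) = (w - 1)*(w + 3)*(w - 2)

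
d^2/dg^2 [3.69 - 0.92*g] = 0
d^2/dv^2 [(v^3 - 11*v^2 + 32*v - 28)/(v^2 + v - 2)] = 4*(23*v^3 - 78*v^2 + 60*v - 32)/(v^6 + 3*v^5 - 3*v^4 - 11*v^3 + 6*v^2 + 12*v - 8)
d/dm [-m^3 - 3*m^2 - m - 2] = -3*m^2 - 6*m - 1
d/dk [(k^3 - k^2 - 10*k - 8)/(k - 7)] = 2*(k^3 - 11*k^2 + 7*k + 39)/(k^2 - 14*k + 49)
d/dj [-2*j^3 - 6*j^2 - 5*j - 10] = -6*j^2 - 12*j - 5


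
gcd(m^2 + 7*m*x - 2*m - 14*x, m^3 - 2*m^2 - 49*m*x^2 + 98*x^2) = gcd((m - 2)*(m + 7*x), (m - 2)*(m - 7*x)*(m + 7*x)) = m^2 + 7*m*x - 2*m - 14*x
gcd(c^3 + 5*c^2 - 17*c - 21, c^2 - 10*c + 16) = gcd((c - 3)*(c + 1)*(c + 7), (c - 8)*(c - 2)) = 1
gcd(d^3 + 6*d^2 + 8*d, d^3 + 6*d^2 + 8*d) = d^3 + 6*d^2 + 8*d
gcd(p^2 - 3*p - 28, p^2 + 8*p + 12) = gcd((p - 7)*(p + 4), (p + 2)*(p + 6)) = 1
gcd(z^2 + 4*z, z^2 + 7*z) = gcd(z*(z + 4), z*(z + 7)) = z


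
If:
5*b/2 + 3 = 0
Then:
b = -6/5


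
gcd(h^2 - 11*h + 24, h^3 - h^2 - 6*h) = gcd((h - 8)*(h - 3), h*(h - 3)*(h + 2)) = h - 3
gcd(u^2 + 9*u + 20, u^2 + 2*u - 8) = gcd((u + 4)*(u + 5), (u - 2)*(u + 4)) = u + 4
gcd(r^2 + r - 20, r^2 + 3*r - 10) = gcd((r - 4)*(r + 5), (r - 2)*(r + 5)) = r + 5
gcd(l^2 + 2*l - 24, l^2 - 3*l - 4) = l - 4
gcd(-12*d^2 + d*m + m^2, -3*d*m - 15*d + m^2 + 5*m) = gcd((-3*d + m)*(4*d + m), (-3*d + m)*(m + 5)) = 3*d - m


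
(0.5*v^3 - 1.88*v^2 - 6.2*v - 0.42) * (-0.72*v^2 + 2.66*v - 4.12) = -0.36*v^5 + 2.6836*v^4 - 2.5968*v^3 - 8.444*v^2 + 24.4268*v + 1.7304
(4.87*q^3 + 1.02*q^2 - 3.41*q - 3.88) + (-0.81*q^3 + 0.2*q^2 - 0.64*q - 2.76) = 4.06*q^3 + 1.22*q^2 - 4.05*q - 6.64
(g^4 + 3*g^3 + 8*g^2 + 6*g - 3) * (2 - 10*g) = -10*g^5 - 28*g^4 - 74*g^3 - 44*g^2 + 42*g - 6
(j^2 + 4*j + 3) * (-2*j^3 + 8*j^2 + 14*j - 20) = -2*j^5 + 40*j^3 + 60*j^2 - 38*j - 60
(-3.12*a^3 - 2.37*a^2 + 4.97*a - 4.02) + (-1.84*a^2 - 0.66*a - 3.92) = -3.12*a^3 - 4.21*a^2 + 4.31*a - 7.94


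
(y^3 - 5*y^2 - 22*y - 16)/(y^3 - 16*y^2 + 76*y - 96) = (y^2 + 3*y + 2)/(y^2 - 8*y + 12)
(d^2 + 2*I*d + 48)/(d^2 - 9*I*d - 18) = (d + 8*I)/(d - 3*I)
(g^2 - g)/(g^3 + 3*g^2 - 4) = g/(g^2 + 4*g + 4)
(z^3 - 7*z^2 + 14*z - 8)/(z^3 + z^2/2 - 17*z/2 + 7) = 2*(z - 4)/(2*z + 7)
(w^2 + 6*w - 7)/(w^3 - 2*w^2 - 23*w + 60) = (w^2 + 6*w - 7)/(w^3 - 2*w^2 - 23*w + 60)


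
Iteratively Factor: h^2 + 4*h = (h)*(h + 4)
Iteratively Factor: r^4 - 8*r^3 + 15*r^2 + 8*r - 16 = (r - 1)*(r^3 - 7*r^2 + 8*r + 16) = (r - 1)*(r + 1)*(r^2 - 8*r + 16) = (r - 4)*(r - 1)*(r + 1)*(r - 4)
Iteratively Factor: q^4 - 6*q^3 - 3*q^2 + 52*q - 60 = (q - 2)*(q^3 - 4*q^2 - 11*q + 30) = (q - 2)*(q + 3)*(q^2 - 7*q + 10) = (q - 5)*(q - 2)*(q + 3)*(q - 2)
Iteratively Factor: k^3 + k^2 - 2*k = (k + 2)*(k^2 - k) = (k - 1)*(k + 2)*(k)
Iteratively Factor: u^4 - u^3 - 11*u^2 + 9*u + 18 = (u - 2)*(u^3 + u^2 - 9*u - 9) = (u - 3)*(u - 2)*(u^2 + 4*u + 3) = (u - 3)*(u - 2)*(u + 1)*(u + 3)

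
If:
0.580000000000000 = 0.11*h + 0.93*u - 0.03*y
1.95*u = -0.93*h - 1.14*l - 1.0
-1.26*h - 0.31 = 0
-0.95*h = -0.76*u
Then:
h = -0.25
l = -0.15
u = -0.31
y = -29.77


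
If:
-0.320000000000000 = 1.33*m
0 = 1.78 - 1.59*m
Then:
No Solution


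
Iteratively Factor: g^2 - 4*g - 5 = (g + 1)*(g - 5)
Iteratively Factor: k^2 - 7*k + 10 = (k - 5)*(k - 2)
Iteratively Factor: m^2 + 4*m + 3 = (m + 3)*(m + 1)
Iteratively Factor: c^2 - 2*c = (c)*(c - 2)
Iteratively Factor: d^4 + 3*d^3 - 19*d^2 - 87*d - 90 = (d + 3)*(d^3 - 19*d - 30) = (d + 3)^2*(d^2 - 3*d - 10) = (d + 2)*(d + 3)^2*(d - 5)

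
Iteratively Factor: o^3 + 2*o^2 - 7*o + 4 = (o - 1)*(o^2 + 3*o - 4) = (o - 1)^2*(o + 4)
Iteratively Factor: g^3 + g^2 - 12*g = (g - 3)*(g^2 + 4*g) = (g - 3)*(g + 4)*(g)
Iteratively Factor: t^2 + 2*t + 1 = (t + 1)*(t + 1)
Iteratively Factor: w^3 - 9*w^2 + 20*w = (w)*(w^2 - 9*w + 20) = w*(w - 4)*(w - 5)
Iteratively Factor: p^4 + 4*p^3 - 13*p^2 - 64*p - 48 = (p + 1)*(p^3 + 3*p^2 - 16*p - 48) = (p + 1)*(p + 3)*(p^2 - 16) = (p - 4)*(p + 1)*(p + 3)*(p + 4)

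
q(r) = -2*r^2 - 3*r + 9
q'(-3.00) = 9.00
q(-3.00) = 0.00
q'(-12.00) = 45.00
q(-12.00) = -243.00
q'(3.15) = -15.60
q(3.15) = -20.30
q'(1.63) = -9.52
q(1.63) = -1.20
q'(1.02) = -7.08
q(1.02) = 3.86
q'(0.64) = -5.56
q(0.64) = 6.26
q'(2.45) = -12.80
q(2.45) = -10.36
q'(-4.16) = 13.64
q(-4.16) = -13.13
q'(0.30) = -4.20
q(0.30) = 7.92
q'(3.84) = -18.36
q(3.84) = -32.01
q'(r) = -4*r - 3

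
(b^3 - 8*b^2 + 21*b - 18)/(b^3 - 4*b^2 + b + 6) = (b - 3)/(b + 1)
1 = 1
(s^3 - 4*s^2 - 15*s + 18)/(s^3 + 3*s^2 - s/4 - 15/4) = 4*(s^2 - 3*s - 18)/(4*s^2 + 16*s + 15)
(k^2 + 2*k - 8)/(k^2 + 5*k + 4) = (k - 2)/(k + 1)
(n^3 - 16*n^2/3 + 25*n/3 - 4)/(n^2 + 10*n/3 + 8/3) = (3*n^3 - 16*n^2 + 25*n - 12)/(3*n^2 + 10*n + 8)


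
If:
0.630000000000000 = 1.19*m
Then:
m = 0.53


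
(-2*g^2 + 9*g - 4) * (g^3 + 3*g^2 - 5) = -2*g^5 + 3*g^4 + 23*g^3 - 2*g^2 - 45*g + 20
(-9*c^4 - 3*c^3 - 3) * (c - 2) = -9*c^5 + 15*c^4 + 6*c^3 - 3*c + 6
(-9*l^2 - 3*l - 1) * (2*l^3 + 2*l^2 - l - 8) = -18*l^5 - 24*l^4 + l^3 + 73*l^2 + 25*l + 8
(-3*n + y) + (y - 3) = -3*n + 2*y - 3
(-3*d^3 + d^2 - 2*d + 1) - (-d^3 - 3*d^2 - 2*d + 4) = -2*d^3 + 4*d^2 - 3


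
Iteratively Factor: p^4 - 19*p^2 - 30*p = (p + 3)*(p^3 - 3*p^2 - 10*p) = (p + 2)*(p + 3)*(p^2 - 5*p) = p*(p + 2)*(p + 3)*(p - 5)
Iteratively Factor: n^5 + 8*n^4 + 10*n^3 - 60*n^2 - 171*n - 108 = (n - 3)*(n^4 + 11*n^3 + 43*n^2 + 69*n + 36) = (n - 3)*(n + 1)*(n^3 + 10*n^2 + 33*n + 36) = (n - 3)*(n + 1)*(n + 3)*(n^2 + 7*n + 12) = (n - 3)*(n + 1)*(n + 3)^2*(n + 4)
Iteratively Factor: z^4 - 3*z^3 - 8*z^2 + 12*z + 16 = (z + 1)*(z^3 - 4*z^2 - 4*z + 16) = (z - 2)*(z + 1)*(z^2 - 2*z - 8) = (z - 2)*(z + 1)*(z + 2)*(z - 4)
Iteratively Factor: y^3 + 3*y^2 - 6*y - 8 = (y - 2)*(y^2 + 5*y + 4) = (y - 2)*(y + 1)*(y + 4)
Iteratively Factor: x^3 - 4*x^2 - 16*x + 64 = (x - 4)*(x^2 - 16) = (x - 4)*(x + 4)*(x - 4)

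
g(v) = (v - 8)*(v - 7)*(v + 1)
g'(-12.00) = 809.00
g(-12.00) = -4180.00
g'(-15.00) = 1136.00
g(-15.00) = -7084.00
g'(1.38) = 8.07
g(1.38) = 88.55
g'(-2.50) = 129.75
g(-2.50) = -149.62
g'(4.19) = -23.65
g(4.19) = 55.56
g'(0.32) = 32.35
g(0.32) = 67.72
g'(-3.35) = 168.47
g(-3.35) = -276.06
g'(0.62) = 24.79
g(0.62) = 76.28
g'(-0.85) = 66.97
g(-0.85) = 10.42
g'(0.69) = 23.11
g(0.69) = 77.95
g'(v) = (v - 8)*(v - 7) + (v - 8)*(v + 1) + (v - 7)*(v + 1)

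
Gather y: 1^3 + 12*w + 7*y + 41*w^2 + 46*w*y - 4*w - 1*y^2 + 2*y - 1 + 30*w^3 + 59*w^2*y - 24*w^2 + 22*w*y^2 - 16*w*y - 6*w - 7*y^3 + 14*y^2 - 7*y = 30*w^3 + 17*w^2 + 2*w - 7*y^3 + y^2*(22*w + 13) + y*(59*w^2 + 30*w + 2)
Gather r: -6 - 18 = -24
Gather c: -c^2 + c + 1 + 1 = -c^2 + c + 2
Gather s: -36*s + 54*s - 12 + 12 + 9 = 18*s + 9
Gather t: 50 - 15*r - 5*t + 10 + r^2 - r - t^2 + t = r^2 - 16*r - t^2 - 4*t + 60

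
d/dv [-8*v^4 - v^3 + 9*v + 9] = -32*v^3 - 3*v^2 + 9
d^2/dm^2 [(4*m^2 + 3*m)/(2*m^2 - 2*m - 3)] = 4*(14*m^3 + 36*m^2 + 27*m + 9)/(8*m^6 - 24*m^5 - 12*m^4 + 64*m^3 + 18*m^2 - 54*m - 27)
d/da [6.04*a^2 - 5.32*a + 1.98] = 12.08*a - 5.32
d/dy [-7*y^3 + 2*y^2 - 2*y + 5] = -21*y^2 + 4*y - 2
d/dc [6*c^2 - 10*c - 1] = 12*c - 10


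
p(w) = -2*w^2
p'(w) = -4*w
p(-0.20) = -0.08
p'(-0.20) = 0.80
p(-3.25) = -21.12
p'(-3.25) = 13.00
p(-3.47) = -24.08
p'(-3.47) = 13.88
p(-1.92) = -7.37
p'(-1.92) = 7.68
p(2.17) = -9.42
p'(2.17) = -8.68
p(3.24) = -21.00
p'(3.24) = -12.96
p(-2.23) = -9.95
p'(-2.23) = 8.92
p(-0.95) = -1.80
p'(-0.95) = 3.80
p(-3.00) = -18.00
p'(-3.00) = 12.00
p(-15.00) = -450.00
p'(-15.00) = 60.00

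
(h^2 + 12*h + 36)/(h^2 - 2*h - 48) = (h + 6)/(h - 8)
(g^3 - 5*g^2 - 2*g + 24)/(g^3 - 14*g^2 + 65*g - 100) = (g^2 - g - 6)/(g^2 - 10*g + 25)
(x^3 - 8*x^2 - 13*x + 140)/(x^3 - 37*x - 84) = (x - 5)/(x + 3)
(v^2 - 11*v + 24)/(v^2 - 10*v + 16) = (v - 3)/(v - 2)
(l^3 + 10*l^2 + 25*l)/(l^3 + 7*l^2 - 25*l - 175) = l*(l + 5)/(l^2 + 2*l - 35)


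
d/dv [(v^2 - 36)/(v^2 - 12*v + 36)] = -12/(v^2 - 12*v + 36)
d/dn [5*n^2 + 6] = 10*n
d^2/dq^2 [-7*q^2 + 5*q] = -14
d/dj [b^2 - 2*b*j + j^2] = -2*b + 2*j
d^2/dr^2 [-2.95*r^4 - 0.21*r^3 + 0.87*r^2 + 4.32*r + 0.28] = -35.4*r^2 - 1.26*r + 1.74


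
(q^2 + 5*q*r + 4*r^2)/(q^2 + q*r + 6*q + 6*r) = (q + 4*r)/(q + 6)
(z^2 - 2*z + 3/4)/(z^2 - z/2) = (z - 3/2)/z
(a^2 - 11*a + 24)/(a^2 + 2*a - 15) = (a - 8)/(a + 5)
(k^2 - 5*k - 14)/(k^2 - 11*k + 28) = (k + 2)/(k - 4)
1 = 1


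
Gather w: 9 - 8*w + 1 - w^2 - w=-w^2 - 9*w + 10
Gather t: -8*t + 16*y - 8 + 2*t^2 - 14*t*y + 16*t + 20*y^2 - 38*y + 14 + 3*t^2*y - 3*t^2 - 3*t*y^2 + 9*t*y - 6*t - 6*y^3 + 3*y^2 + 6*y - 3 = t^2*(3*y - 1) + t*(-3*y^2 - 5*y + 2) - 6*y^3 + 23*y^2 - 16*y + 3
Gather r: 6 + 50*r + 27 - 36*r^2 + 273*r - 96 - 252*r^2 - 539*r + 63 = -288*r^2 - 216*r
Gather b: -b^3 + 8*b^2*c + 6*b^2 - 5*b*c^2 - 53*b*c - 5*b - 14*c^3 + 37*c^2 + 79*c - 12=-b^3 + b^2*(8*c + 6) + b*(-5*c^2 - 53*c - 5) - 14*c^3 + 37*c^2 + 79*c - 12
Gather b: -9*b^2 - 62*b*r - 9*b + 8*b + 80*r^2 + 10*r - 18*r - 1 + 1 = -9*b^2 + b*(-62*r - 1) + 80*r^2 - 8*r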